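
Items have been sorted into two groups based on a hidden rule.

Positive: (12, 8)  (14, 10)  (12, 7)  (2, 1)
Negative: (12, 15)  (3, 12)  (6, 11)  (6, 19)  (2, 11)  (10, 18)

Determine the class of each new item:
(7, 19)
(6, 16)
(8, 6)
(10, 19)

Negative, Negative, Positive, Negative

Rule: first > second. This holds for each 'Positive' example and fails for each 'Negative' one.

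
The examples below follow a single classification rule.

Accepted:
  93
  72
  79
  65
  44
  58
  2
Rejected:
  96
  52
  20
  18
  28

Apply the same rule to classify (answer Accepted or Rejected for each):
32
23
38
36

Rejected, Accepted, Rejected, Rejected

The common property of the 'Accepted' items is: ≡ 2 (mod 7). No 'Rejected' item has it.
32 → 32 mod 7 = 4 → Rejected.
23 → 23 mod 7 = 2 → Accepted.
38 → 38 mod 7 = 3 → Rejected.
36 → 36 mod 7 = 1 → Rejected.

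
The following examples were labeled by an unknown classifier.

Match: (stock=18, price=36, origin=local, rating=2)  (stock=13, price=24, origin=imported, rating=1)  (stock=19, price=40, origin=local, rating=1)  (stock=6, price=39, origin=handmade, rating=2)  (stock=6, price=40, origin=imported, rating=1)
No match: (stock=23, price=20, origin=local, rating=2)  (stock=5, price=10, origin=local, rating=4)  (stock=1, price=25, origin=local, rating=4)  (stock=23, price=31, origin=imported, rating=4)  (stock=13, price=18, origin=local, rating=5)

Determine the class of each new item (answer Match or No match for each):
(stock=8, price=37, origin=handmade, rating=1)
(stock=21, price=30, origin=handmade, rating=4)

All 'Match' examples share one property — rating ≤ 2 AND price ≥ 24 — and every 'No match' example lacks it.
(stock=8, price=37, origin=handmade, rating=1): rating = 1, price = 37 — passes, so Match.
(stock=21, price=30, origin=handmade, rating=4): rating = 4, price = 30 — fails this test, so No match.

Match, No match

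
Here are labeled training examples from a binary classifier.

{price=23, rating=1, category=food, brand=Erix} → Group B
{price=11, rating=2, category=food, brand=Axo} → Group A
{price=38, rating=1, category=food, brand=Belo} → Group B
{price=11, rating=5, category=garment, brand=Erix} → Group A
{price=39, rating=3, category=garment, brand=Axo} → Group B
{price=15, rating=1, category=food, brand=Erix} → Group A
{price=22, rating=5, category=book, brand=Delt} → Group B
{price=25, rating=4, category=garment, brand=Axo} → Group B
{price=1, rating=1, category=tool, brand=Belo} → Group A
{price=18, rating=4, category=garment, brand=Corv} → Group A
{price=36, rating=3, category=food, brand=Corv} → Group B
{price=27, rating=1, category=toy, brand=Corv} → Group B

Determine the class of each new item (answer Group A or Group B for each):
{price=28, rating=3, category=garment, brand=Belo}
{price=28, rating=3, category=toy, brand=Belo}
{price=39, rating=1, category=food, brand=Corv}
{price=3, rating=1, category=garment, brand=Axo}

'Group A' ⟺ price ≤ 18.

Group B, Group B, Group B, Group A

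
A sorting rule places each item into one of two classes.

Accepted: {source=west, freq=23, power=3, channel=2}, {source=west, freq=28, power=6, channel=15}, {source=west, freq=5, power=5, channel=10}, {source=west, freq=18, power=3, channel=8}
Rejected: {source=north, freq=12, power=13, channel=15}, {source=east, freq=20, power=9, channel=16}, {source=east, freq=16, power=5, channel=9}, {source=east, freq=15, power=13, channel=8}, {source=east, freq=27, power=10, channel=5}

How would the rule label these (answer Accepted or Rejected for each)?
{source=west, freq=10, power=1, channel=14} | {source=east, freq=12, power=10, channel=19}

Accepted, Rejected

The rule appears to be: source is west.
{source=west, freq=10, power=1, channel=14} → source is west → Accepted.
{source=east, freq=12, power=10, channel=19} → source is east → Rejected.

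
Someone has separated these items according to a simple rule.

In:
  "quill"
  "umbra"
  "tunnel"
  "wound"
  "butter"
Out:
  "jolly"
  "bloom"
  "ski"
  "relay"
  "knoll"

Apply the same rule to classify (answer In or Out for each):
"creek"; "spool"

The rule appears to be: contains 'u'.
"creek": Out (no 'u').
"spool": Out (no 'u').

Out, Out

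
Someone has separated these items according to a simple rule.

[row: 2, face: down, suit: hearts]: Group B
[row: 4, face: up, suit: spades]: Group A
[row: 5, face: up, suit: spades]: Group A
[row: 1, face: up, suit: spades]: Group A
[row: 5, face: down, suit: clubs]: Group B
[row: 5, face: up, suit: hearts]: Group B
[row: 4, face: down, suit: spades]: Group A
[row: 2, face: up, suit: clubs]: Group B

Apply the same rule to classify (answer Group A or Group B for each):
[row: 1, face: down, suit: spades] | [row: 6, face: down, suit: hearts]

The simplest hypothesis consistent with all the labels is: suit is spades.
[row: 1, face: down, suit: spades]: suit is spades — meets the rule, so Group A. [row: 6, face: down, suit: hearts]: suit is hearts — fails this test, so Group B.

Group A, Group B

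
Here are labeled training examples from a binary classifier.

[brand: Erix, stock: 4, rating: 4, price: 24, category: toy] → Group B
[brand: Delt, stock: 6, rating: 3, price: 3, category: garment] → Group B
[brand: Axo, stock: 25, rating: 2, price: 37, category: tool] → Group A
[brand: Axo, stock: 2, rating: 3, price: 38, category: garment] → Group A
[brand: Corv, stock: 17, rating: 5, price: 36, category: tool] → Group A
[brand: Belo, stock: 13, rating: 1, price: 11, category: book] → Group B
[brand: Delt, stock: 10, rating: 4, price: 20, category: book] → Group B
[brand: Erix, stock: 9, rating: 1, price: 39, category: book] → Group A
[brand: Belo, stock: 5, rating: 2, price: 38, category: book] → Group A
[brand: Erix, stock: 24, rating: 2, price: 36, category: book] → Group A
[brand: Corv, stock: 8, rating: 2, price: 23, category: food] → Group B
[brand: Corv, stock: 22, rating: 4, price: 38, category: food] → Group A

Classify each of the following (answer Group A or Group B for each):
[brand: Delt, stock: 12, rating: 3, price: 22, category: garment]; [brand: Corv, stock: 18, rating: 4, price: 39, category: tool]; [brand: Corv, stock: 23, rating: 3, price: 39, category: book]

The rule appears to be: price ≥ 36.
Group B: [brand: Delt, stock: 12, rating: 3, price: 22, category: garment], since price = 22.
Group A: [brand: Corv, stock: 18, rating: 4, price: 39, category: tool], since price = 39.
Group A: [brand: Corv, stock: 23, rating: 3, price: 39, category: book], since price = 39.

Group B, Group A, Group A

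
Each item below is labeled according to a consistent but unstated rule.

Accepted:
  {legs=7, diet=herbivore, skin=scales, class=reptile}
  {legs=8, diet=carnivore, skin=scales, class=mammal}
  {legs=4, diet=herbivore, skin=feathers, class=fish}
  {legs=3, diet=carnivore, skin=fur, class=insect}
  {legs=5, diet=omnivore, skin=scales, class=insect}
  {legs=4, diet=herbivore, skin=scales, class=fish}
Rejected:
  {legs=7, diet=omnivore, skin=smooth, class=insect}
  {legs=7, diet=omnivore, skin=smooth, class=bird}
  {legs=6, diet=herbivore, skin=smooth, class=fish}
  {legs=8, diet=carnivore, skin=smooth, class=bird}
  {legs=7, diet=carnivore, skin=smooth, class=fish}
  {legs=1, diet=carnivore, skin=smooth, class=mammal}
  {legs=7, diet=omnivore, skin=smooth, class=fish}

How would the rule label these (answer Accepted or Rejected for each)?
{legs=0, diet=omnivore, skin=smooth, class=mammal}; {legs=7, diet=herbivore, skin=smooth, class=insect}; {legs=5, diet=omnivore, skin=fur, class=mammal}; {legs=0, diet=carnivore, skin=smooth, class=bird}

Rejected, Rejected, Accepted, Rejected

Looking at the examples, the only property every 'Accepted' case has and every 'Rejected' case lacks is: skin is not smooth.
Rejected: {legs=0, diet=omnivore, skin=smooth, class=mammal}, since skin is smooth. Rejected: {legs=7, diet=herbivore, skin=smooth, class=insect}, since skin is smooth. Accepted: {legs=5, diet=omnivore, skin=fur, class=mammal}, since skin is fur. Rejected: {legs=0, diet=carnivore, skin=smooth, class=bird}, since skin is smooth.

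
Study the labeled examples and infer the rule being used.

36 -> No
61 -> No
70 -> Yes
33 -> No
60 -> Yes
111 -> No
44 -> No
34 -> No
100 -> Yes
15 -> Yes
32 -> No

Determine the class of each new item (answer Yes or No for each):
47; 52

No, No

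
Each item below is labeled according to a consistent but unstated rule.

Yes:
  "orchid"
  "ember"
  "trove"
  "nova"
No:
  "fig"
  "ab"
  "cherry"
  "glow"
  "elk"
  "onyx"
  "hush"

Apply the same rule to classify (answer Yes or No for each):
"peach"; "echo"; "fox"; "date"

The rule appears to be: has ≥ 2 vowels.
"peach": 2 vowels, has this property → Yes. "echo": 2 vowels, has this property → Yes. "fox": 1 vowel, does not fit → No. "date": 2 vowels, has this property → Yes.

Yes, Yes, No, Yes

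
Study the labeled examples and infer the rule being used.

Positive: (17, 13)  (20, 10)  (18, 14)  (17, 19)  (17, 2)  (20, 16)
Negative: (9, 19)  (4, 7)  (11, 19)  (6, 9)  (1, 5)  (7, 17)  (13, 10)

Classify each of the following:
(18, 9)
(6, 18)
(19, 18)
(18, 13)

The simplest hypothesis consistent with all the labels is: first ≥ 14.
Positive: (18, 9), since first 18.
Negative: (6, 18), since first 6.
Positive: (19, 18), since first 19.
Positive: (18, 13), since first 18.

Positive, Negative, Positive, Positive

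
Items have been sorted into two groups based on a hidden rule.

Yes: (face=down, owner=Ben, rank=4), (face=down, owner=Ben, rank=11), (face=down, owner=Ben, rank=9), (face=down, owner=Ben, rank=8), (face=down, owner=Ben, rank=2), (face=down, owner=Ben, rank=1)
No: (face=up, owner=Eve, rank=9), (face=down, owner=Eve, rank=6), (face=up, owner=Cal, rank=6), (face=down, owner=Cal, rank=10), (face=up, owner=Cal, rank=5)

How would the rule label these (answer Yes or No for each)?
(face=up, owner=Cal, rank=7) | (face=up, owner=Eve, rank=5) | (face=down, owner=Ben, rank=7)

The common property of the 'Yes' items is: owner is Ben. No 'No' item has it.
No: (face=up, owner=Cal, rank=7), since owner is Cal.
No: (face=up, owner=Eve, rank=5), since owner is Eve.
Yes: (face=down, owner=Ben, rank=7), since owner is Ben.

No, No, Yes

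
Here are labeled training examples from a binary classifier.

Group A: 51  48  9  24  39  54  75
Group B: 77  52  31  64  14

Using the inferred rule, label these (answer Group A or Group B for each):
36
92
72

The rule appears to be: multiple of 3.
Group A: 36, since 36 = 3·12.
Group B: 92, since 92 = 3·30 + 2.
Group A: 72, since 72 = 3·24.

Group A, Group B, Group A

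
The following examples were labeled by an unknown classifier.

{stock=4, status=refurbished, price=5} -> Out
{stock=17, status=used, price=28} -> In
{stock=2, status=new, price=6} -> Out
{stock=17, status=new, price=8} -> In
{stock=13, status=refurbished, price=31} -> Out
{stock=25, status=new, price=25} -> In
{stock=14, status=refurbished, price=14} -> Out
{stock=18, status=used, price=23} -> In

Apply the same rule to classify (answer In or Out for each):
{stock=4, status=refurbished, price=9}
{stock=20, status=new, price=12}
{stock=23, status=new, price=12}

Out, In, In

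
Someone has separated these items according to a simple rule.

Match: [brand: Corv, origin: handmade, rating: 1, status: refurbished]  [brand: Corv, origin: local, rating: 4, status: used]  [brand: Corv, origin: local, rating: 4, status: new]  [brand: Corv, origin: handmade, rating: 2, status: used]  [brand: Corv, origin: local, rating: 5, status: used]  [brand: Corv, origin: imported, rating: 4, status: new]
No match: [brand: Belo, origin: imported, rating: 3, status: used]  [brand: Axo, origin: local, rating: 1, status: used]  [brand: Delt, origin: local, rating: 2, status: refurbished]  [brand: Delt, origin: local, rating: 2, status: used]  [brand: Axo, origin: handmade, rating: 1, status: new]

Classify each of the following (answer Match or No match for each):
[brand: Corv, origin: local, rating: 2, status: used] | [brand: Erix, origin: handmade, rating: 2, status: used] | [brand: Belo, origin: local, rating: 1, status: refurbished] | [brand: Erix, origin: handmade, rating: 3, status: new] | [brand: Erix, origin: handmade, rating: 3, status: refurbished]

Rule: brand is Corv. This holds for each 'Match' example and fails for each 'No match' one.
[brand: Corv, origin: local, rating: 2, status: used]: Match (brand is Corv).
[brand: Erix, origin: handmade, rating: 2, status: used]: No match (brand is Erix).
[brand: Belo, origin: local, rating: 1, status: refurbished]: No match (brand is Belo).
[brand: Erix, origin: handmade, rating: 3, status: new]: No match (brand is Erix).
[brand: Erix, origin: handmade, rating: 3, status: refurbished]: No match (brand is Erix).

Match, No match, No match, No match, No match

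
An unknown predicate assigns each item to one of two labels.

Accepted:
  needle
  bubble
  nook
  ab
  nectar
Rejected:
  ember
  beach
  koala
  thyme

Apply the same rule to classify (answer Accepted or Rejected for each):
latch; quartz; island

One predicate separates the groups cleanly: even length.
latch — length 5, hence Rejected. quartz — length 6, hence Accepted. island — length 6, hence Accepted.

Rejected, Accepted, Accepted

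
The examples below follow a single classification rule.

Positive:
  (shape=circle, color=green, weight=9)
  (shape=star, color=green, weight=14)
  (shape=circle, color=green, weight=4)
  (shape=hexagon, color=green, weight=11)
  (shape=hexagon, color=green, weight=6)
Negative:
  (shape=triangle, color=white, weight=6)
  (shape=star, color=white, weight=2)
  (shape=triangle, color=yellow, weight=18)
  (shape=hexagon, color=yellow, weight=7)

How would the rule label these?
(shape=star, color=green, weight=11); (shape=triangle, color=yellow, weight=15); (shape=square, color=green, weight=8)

Positive, Negative, Positive

The rule appears to be: color is green.
(shape=star, color=green, weight=11): color is green — satisfies this, so Positive.
(shape=triangle, color=yellow, weight=15): color is yellow — fails the rule, so Negative.
(shape=square, color=green, weight=8): color is green — satisfies this, so Positive.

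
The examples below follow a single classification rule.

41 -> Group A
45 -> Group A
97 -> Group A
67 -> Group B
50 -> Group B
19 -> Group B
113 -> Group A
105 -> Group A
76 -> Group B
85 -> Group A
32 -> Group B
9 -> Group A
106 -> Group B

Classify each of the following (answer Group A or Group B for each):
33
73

Every 'Group A' example satisfies: ≡ 1 (mod 4). None of the 'Group B' examples do.
33: 33 mod 4 = 1, checks out → Group A. 73: 73 mod 4 = 1, checks out → Group A.

Group A, Group A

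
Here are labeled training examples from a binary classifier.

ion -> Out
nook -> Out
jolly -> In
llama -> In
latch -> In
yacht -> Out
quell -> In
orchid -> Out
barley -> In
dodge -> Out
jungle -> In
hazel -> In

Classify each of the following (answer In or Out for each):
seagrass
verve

Out, Out

The pattern is that an item is 'In' exactly when: contains 'l'.
seagrass: no 'l', does not satisfy this → Out.
verve: no 'l', does not satisfy this → Out.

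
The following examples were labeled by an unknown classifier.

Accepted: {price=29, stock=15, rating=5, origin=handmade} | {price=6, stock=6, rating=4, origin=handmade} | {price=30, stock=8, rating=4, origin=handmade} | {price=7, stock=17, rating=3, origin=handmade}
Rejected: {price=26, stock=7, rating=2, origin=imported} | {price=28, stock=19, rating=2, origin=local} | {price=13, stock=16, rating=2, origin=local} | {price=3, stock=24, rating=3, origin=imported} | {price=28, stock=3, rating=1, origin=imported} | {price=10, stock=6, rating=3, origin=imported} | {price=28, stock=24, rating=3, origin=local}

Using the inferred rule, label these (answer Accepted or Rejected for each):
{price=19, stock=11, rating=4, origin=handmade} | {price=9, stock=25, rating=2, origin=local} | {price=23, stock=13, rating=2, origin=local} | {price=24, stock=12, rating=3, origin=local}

Every 'Accepted' example satisfies: origin is handmade. None of the 'Rejected' examples do.
{price=19, stock=11, rating=4, origin=handmade}: origin is handmade, checks out → Accepted.
{price=9, stock=25, rating=2, origin=local}: origin is local, doesn't match → Rejected.
{price=23, stock=13, rating=2, origin=local}: origin is local, doesn't match → Rejected.
{price=24, stock=12, rating=3, origin=local}: origin is local, doesn't match → Rejected.

Accepted, Rejected, Rejected, Rejected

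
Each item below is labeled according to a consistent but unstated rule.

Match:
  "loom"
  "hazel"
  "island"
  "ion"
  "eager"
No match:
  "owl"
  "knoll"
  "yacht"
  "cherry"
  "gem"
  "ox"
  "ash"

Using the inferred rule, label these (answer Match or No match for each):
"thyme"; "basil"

One predicate separates the groups cleanly: has ≥ 2 vowels.
No match: "thyme", since 1 vowel. Match: "basil", since 2 vowels.

No match, Match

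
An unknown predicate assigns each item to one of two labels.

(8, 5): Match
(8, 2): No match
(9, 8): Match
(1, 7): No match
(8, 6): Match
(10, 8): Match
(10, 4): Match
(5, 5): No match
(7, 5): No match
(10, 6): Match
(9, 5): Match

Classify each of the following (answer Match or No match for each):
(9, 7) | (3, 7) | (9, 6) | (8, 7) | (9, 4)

Match, No match, Match, Match, Match

The classifier is using: sum ≥ 13.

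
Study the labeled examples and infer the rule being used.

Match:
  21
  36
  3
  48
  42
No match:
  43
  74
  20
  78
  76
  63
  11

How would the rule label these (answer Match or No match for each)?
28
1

One predicate separates the groups cleanly: multiple of 3 AND at most 48.

No match, No match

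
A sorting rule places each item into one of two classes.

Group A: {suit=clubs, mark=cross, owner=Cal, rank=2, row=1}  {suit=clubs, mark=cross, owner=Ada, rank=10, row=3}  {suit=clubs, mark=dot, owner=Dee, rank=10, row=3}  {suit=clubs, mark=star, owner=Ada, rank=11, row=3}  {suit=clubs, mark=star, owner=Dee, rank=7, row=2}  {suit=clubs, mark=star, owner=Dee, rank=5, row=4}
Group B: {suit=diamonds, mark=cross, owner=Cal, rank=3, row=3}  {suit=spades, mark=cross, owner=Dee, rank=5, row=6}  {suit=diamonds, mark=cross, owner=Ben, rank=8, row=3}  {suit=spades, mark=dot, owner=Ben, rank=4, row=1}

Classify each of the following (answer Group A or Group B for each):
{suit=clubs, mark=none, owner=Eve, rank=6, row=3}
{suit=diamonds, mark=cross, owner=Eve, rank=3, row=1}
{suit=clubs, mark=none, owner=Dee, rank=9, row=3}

The rule appears to be: suit is clubs.
Group A: {suit=clubs, mark=none, owner=Eve, rank=6, row=3}, since suit is clubs. Group B: {suit=diamonds, mark=cross, owner=Eve, rank=3, row=1}, since suit is diamonds. Group A: {suit=clubs, mark=none, owner=Dee, rank=9, row=3}, since suit is clubs.

Group A, Group B, Group A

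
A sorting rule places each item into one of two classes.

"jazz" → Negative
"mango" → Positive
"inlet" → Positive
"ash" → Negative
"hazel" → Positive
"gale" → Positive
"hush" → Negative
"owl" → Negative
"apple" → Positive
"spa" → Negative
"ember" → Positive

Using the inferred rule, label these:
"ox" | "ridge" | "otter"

The common property of the 'Positive' items is: has ≥ 2 vowels. No 'Negative' item has it.
"ox": Negative (1 vowel). "ridge": Positive (2 vowels). "otter": Positive (2 vowels).

Negative, Positive, Positive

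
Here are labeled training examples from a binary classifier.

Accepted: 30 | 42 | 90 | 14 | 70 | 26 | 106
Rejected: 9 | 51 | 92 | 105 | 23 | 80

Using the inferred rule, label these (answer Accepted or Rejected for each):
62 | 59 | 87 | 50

The rule appears to be: ≡ 2 (mod 4).

Accepted, Rejected, Rejected, Accepted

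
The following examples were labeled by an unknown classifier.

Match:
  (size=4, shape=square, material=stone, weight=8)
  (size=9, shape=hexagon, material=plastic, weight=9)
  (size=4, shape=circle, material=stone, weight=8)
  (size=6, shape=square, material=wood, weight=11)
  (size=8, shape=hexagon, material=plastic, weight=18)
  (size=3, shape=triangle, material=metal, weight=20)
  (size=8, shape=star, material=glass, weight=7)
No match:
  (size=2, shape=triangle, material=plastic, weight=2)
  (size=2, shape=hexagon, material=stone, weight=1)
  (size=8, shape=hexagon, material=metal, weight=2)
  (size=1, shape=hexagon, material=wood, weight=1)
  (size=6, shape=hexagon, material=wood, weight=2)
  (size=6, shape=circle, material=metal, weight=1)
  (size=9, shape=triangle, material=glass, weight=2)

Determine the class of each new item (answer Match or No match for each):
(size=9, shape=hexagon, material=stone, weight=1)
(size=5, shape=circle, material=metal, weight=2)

No match, No match

Rule: weight ≥ 7. This holds for each 'Match' example and fails for each 'No match' one.
(size=9, shape=hexagon, material=stone, weight=1) → weight = 1 → No match. (size=5, shape=circle, material=metal, weight=2) → weight = 2 → No match.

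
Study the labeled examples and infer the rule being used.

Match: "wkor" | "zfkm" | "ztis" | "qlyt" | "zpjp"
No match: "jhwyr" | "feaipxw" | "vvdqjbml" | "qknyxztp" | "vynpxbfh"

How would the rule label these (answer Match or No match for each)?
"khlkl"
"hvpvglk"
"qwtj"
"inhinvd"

The distinguishing property — length 4 — holds for all the 'Match' cases and none of the 'No match' cases.

No match, No match, Match, No match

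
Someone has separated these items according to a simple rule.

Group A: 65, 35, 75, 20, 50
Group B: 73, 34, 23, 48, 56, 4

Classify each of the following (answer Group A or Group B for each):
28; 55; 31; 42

'Group A' ⟺ multiple of 5.
28: 28 = 5·5 + 3 — fails this test, so Group B.
55: 55 = 5·11 — qualifies, so Group A.
31: 31 = 5·6 + 1 — fails this test, so Group B.
42: 42 = 5·8 + 2 — fails this test, so Group B.

Group B, Group A, Group B, Group B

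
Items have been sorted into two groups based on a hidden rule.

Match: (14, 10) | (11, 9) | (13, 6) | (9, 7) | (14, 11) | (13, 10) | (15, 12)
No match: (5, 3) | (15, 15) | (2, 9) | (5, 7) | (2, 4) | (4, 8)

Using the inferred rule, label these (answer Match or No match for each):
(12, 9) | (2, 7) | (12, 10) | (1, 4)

The common property of the 'Match' items is: first > second AND sum ≥ 11. No 'No match' item has it.

Match, No match, Match, No match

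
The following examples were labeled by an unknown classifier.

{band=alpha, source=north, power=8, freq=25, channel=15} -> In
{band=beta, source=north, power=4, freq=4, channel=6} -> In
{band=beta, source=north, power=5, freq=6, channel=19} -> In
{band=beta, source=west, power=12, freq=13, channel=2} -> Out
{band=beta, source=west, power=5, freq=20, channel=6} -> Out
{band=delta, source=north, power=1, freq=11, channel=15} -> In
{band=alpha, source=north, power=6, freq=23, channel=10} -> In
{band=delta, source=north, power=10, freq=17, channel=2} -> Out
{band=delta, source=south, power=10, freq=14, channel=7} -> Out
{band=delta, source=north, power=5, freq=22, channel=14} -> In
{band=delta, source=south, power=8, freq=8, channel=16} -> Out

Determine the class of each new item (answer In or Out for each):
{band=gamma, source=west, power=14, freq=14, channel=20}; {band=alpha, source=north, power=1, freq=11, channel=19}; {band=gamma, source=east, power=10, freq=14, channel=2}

Out, In, Out

The simplest hypothesis consistent with all the labels is: source is north AND power ≤ 8.
{band=gamma, source=west, power=14, freq=14, channel=20}: source is west, power = 14 — fails this test, so Out. {band=alpha, source=north, power=1, freq=11, channel=19}: source is north, power = 1 — has this property, so In. {band=gamma, source=east, power=10, freq=14, channel=2}: source is east, power = 10 — fails this test, so Out.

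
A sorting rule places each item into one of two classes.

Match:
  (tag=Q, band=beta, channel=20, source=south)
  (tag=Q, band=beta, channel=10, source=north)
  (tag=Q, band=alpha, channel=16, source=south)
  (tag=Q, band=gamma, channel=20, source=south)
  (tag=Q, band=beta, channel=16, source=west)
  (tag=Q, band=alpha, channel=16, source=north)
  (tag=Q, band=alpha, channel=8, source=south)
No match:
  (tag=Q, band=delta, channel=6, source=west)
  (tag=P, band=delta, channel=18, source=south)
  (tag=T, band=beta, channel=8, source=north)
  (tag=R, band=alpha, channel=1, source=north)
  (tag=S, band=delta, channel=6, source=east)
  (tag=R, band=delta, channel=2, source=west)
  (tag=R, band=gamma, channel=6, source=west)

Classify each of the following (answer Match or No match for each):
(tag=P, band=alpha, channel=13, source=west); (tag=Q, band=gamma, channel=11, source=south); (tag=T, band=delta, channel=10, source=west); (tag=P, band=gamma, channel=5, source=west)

The distinguishing property — tag is Q AND channel ≥ 8 — holds for all the 'Match' cases and none of the 'No match' cases.
(tag=P, band=alpha, channel=13, source=west) — tag is P, channel = 13, hence No match. (tag=Q, band=gamma, channel=11, source=south) — tag is Q, channel = 11, hence Match. (tag=T, band=delta, channel=10, source=west) — tag is T, channel = 10, hence No match. (tag=P, band=gamma, channel=5, source=west) — tag is P, channel = 5, hence No match.

No match, Match, No match, No match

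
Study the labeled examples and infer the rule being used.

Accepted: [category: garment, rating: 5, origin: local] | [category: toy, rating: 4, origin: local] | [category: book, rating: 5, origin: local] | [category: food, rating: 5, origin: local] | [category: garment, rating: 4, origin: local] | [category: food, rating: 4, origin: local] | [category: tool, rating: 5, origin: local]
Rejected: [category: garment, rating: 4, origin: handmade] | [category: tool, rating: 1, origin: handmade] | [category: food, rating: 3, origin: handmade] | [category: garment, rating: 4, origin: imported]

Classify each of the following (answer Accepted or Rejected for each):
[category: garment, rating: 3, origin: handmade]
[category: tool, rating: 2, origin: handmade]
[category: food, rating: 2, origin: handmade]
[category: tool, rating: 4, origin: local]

A rule that fits every label: origin is local — true of each 'Accepted' example, false of each 'Rejected' one.
[category: garment, rating: 3, origin: handmade]: Rejected (origin is handmade). [category: tool, rating: 2, origin: handmade]: Rejected (origin is handmade). [category: food, rating: 2, origin: handmade]: Rejected (origin is handmade). [category: tool, rating: 4, origin: local]: Accepted (origin is local).

Rejected, Rejected, Rejected, Accepted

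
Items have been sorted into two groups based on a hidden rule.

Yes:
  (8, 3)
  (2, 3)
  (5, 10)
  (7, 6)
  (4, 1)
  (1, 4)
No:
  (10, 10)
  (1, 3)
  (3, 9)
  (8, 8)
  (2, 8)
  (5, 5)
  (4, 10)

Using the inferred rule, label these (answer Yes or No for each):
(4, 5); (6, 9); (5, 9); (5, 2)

Yes, Yes, No, Yes

The pattern is that an item is 'Yes' exactly when: sum is odd.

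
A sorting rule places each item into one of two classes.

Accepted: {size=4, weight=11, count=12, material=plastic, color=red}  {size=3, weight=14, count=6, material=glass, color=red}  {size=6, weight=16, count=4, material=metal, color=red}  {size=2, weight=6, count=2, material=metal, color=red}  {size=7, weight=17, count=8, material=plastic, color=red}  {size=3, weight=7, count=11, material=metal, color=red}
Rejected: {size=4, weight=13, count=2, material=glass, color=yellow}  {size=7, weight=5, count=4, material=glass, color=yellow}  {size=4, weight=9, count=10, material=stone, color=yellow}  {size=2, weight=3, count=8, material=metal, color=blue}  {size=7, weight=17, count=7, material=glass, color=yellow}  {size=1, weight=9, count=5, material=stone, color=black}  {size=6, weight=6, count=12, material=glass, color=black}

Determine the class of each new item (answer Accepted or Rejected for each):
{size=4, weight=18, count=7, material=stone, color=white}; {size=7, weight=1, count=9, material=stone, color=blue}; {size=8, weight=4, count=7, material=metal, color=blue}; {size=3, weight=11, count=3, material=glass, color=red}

Rejected, Rejected, Rejected, Accepted

The simplest hypothesis consistent with all the labels is: color is red.
Rejected: {size=4, weight=18, count=7, material=stone, color=white}, since color is white.
Rejected: {size=7, weight=1, count=9, material=stone, color=blue}, since color is blue.
Rejected: {size=8, weight=4, count=7, material=metal, color=blue}, since color is blue.
Accepted: {size=3, weight=11, count=3, material=glass, color=red}, since color is red.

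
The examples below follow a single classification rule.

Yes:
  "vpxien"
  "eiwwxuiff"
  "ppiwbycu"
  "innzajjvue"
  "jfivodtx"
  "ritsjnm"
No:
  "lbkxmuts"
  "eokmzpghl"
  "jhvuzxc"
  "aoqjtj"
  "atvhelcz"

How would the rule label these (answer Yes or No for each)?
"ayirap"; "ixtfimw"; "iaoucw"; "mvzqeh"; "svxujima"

Yes, Yes, Yes, No, Yes

The distinguishing property — contains 'i' — holds for all the 'Yes' cases and none of the 'No' cases.
"ayirap": has 'i' — has this property, so Yes.
"ixtfimw": has 'i' — has this property, so Yes.
"iaoucw": has 'i' — has this property, so Yes.
"mvzqeh": no 'i' — fails the rule, so No.
"svxujima": has 'i' — has this property, so Yes.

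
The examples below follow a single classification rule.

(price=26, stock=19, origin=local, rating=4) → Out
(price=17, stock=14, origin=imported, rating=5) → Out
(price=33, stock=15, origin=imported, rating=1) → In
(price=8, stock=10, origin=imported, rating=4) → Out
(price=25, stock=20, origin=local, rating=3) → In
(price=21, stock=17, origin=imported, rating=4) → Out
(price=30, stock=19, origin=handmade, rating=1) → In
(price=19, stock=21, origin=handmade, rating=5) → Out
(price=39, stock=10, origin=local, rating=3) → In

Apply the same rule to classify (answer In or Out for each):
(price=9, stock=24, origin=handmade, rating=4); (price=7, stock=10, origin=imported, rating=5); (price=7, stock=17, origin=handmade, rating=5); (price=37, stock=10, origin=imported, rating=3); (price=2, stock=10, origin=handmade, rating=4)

The distinguishing property — rating ≤ 3 — holds for all the 'In' cases and none of the 'Out' cases.
(price=9, stock=24, origin=handmade, rating=4): Out (rating = 4).
(price=7, stock=10, origin=imported, rating=5): Out (rating = 5).
(price=7, stock=17, origin=handmade, rating=5): Out (rating = 5).
(price=37, stock=10, origin=imported, rating=3): In (rating = 3).
(price=2, stock=10, origin=handmade, rating=4): Out (rating = 4).

Out, Out, Out, In, Out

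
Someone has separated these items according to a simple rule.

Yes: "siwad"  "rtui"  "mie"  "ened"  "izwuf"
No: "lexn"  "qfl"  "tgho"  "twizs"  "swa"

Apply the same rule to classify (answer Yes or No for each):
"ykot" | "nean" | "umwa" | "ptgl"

'Yes' ⟺ has ≥ 2 vowels.
No: "ykot", since 1 vowel.
Yes: "nean", since 2 vowels.
Yes: "umwa", since 2 vowels.
No: "ptgl", since 0 vowels.

No, Yes, Yes, No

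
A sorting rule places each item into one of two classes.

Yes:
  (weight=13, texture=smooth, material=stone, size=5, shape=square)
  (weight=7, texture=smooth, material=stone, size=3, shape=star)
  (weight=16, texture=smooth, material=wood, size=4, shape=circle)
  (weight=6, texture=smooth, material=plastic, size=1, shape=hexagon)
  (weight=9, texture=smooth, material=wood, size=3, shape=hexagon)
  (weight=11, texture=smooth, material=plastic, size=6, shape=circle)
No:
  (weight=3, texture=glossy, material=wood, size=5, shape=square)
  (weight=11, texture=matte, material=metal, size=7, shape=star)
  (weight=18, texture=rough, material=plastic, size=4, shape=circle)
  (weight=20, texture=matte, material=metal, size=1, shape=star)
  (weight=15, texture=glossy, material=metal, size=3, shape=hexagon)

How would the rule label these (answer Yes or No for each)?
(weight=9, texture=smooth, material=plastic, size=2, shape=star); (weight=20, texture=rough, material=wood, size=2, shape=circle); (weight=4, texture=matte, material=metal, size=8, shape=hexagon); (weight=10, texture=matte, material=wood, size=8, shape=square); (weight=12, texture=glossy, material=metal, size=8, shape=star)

Yes, No, No, No, No

The pattern is that an item is 'Yes' exactly when: texture is smooth.
(weight=9, texture=smooth, material=plastic, size=2, shape=star) → texture is smooth → Yes.
(weight=20, texture=rough, material=wood, size=2, shape=circle) → texture is rough → No.
(weight=4, texture=matte, material=metal, size=8, shape=hexagon) → texture is matte → No.
(weight=10, texture=matte, material=wood, size=8, shape=square) → texture is matte → No.
(weight=12, texture=glossy, material=metal, size=8, shape=star) → texture is glossy → No.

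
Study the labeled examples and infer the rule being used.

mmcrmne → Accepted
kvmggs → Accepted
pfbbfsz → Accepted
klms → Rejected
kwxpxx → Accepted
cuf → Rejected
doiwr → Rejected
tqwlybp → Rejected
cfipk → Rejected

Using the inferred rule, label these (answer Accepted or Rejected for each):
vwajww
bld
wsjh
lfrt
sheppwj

Accepted, Rejected, Rejected, Rejected, Accepted

The common property of the 'Accepted' items is: has a double letter. No 'Rejected' item has it.
Accepted: vwajww, since 'ww' doubled. Rejected: bld, since no doubled letter. Rejected: wsjh, since no doubled letter. Rejected: lfrt, since no doubled letter. Accepted: sheppwj, since 'pp' doubled.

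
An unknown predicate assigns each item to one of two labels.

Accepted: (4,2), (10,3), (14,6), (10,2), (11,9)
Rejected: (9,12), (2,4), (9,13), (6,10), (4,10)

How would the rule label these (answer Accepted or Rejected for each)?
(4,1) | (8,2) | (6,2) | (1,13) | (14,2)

A rule that fits every label: first > second — true of each 'Accepted' example, false of each 'Rejected' one.
(4,1): Accepted (4 > 1).
(8,2): Accepted (8 > 2).
(6,2): Accepted (6 > 2).
(1,13): Rejected (1 < 13).
(14,2): Accepted (14 > 2).

Accepted, Accepted, Accepted, Rejected, Accepted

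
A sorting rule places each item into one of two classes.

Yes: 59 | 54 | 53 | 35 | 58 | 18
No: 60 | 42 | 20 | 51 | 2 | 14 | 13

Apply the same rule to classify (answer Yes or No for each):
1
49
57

The simplest hypothesis consistent with all the labels is: digit sum ≥ 7.
1 → digit sum 1 → No. 49 → digit sum 4+9 = 13 → Yes. 57 → digit sum 5+7 = 12 → Yes.

No, Yes, Yes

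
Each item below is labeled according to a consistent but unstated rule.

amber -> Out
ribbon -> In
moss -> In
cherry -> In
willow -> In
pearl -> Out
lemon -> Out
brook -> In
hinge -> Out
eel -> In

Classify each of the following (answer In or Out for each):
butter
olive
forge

In, Out, Out

Every 'In' example satisfies: has a double letter. None of the 'Out' examples do.
butter → 'tt' doubled → In.
olive → no doubled letter → Out.
forge → no doubled letter → Out.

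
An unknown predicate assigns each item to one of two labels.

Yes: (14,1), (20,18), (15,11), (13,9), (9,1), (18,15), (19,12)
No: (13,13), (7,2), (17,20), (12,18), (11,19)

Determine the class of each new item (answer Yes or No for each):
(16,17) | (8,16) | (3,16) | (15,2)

No, No, No, Yes

Every 'Yes' example satisfies: first > second AND sum ≥ 10. None of the 'No' examples do.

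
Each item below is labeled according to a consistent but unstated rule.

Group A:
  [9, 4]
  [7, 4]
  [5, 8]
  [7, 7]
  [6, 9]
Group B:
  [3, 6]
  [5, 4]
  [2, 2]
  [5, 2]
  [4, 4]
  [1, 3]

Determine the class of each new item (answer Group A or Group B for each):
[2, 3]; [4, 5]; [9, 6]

The distinguishing property — sum ≥ 11 — holds for all the 'Group A' cases and none of the 'Group B' cases.

Group B, Group B, Group A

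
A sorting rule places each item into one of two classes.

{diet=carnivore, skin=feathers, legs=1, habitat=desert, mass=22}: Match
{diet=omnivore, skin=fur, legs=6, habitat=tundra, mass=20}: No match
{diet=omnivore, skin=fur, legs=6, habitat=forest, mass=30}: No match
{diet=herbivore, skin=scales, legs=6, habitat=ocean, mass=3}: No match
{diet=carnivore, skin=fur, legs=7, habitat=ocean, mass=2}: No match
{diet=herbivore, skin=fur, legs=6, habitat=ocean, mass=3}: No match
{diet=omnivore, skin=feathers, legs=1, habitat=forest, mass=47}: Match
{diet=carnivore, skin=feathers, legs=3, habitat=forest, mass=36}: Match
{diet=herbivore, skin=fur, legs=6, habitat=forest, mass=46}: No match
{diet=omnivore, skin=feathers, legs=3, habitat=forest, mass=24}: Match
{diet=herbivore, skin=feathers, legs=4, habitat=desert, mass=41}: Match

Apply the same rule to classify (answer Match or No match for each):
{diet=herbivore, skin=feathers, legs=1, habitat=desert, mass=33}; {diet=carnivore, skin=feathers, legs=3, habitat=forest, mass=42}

Match, Match

All 'Match' examples share one property — skin is feathers — and every 'No match' example lacks it.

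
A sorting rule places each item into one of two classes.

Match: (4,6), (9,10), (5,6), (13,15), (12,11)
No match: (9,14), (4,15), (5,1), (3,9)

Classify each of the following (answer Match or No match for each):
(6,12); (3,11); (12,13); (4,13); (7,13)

No match, No match, Match, No match, No match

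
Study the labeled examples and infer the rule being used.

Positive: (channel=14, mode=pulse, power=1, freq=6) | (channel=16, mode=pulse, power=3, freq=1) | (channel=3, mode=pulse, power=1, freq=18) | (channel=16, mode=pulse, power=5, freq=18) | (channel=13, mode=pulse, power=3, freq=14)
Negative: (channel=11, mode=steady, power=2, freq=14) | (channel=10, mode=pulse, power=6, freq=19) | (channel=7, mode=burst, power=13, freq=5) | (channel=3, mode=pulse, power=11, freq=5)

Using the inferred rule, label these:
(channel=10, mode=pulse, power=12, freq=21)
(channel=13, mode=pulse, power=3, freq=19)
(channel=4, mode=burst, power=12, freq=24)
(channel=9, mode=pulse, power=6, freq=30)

Negative, Positive, Negative, Negative

The rule appears to be: mode is pulse AND power ≤ 5.
(channel=10, mode=pulse, power=12, freq=21) — mode is pulse, power = 12, hence Negative.
(channel=13, mode=pulse, power=3, freq=19) — mode is pulse, power = 3, hence Positive.
(channel=4, mode=burst, power=12, freq=24) — mode is burst, power = 12, hence Negative.
(channel=9, mode=pulse, power=6, freq=30) — mode is pulse, power = 6, hence Negative.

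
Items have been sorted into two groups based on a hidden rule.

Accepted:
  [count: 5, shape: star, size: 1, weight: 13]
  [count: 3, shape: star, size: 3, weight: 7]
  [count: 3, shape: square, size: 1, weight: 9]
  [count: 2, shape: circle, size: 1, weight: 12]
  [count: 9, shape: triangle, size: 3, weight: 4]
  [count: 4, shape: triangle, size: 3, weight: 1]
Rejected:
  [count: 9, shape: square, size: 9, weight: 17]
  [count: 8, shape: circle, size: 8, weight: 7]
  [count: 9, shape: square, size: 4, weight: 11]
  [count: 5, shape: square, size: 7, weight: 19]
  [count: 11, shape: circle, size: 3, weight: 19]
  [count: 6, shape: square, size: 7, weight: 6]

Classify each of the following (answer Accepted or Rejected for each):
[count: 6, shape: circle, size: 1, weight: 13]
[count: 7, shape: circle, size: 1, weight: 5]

Accepted, Accepted

The simplest hypothesis consistent with all the labels is: size ≤ 3 AND count ≤ 9.
[count: 6, shape: circle, size: 1, weight: 13]: size = 1, count = 6 — satisfies this, so Accepted.
[count: 7, shape: circle, size: 1, weight: 5]: size = 1, count = 7 — satisfies this, so Accepted.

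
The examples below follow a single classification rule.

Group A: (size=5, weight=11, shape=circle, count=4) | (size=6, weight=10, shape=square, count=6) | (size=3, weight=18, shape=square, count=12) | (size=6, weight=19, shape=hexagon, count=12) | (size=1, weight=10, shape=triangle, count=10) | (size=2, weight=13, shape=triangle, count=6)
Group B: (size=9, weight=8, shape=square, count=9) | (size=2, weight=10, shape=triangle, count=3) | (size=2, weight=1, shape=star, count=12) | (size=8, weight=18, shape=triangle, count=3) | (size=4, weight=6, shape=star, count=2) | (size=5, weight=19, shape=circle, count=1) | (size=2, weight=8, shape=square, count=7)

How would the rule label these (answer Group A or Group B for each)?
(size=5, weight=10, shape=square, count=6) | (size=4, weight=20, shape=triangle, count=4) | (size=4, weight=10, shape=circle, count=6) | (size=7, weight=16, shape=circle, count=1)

Rule: count ≥ 4 AND weight ≥ 10. This holds for each 'Group A' example and fails for each 'Group B' one.
Group A: (size=5, weight=10, shape=square, count=6), since count = 6, weight = 10. Group A: (size=4, weight=20, shape=triangle, count=4), since count = 4, weight = 20. Group A: (size=4, weight=10, shape=circle, count=6), since count = 6, weight = 10. Group B: (size=7, weight=16, shape=circle, count=1), since count = 1, weight = 16.

Group A, Group A, Group A, Group B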